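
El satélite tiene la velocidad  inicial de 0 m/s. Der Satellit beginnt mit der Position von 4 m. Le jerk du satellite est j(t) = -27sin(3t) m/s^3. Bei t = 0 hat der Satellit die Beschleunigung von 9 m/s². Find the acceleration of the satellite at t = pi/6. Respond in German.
Wir müssen unsere Gleichung für den Ruck j(t) = -27·sin(3·t) 1-mal integrieren. Mit ∫j(t)dt und Anwendung von a(0) = 9, finden wir a(t) = 9·cos(3·t). Aus der Gleichung für die Beschleunigung a(t) = 9·cos(3·t), setzen wir t = pi/6 ein und erhalten a = 0.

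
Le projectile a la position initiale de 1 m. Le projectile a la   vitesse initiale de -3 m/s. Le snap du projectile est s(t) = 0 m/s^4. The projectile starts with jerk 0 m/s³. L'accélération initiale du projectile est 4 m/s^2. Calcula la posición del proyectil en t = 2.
Debemos encontrar la antiderivada de nuestra ecuación del snap s(t) = 0 4 veces. La integral del snap es la sacudida. Usando j(0) = 0, obtenemos j(t) = 0. La antiderivada de la sacudida es la aceleración. Usando a(0) = 4, obtenemos a(t) = 4. La integral de la aceleración es la velocidad. Usando v(0) = -3, obtenemos v(t) = 4·t - 3. La integral de la velocidad es la posición. Usando x(0) = 1, obtenemos x(t) = 2·t^2 - 3·t + 1. Usando x(t) = 2·t^2 - 3·t + 1 y sustituyendo t = 2, encontramos x = 3.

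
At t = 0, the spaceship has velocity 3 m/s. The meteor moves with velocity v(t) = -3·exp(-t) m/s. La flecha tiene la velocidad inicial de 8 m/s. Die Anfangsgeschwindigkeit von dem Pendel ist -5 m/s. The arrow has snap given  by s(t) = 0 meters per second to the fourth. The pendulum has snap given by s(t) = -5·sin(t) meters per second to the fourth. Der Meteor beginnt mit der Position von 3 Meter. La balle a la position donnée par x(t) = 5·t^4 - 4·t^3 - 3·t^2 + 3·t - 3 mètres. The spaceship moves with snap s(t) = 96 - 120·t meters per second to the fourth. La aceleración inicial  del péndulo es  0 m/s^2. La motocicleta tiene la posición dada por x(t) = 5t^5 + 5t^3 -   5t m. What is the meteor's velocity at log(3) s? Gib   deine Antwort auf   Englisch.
From the given velocity equation v(t) = -3·exp(-t), we substitute t = log(3) to get v = -1.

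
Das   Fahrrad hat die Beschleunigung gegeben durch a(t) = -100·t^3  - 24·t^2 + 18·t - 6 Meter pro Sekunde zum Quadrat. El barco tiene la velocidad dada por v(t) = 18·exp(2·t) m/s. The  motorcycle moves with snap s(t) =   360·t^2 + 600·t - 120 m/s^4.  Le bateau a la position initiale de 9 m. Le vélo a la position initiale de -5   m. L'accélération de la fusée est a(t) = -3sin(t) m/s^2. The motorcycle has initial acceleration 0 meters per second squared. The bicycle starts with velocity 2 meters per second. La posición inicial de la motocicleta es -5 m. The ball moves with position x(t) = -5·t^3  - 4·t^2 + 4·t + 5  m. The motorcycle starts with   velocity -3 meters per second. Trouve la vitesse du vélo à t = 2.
En partant de l'accélération a(t) = -100·t^3 - 24·t^2 + 18·t - 6, nous prenons 1 primitive. L'intégrale de l'accélération, avec v(0) = 2, donne la vitesse: v(t) = -25·t^4 - 8·t^3 + 9·t^2 - 6·t + 2. En utilisant v(t) = -25·t^4 - 8·t^3 + 9·t^2 - 6·t + 2 et en substituant t = 2, nous trouvons v = -438.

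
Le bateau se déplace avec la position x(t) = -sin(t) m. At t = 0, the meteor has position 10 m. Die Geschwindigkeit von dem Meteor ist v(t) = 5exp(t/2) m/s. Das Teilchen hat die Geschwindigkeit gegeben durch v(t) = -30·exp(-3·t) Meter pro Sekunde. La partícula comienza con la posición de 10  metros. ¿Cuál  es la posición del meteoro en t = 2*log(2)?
Debemos encontrar la antiderivada de nuestra ecuación de la velocidad v(t) = 5·exp(t/2) 1 vez. La antiderivada de la velocidad es la posición. Usando x(0) = 10, obtenemos x(t) = 10·exp(t/2). Usando x(t) = 10·exp(t/2) y sustituyendo t = 2*log(2), encontramos x = 20.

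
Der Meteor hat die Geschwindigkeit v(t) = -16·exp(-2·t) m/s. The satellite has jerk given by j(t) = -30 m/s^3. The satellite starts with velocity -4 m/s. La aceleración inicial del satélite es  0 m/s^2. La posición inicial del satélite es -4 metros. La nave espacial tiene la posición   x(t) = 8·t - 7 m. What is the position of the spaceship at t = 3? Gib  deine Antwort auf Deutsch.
Wir haben die Position x(t) = 8·t - 7. Durch Einsetzen von t = 3: x(3) = 17.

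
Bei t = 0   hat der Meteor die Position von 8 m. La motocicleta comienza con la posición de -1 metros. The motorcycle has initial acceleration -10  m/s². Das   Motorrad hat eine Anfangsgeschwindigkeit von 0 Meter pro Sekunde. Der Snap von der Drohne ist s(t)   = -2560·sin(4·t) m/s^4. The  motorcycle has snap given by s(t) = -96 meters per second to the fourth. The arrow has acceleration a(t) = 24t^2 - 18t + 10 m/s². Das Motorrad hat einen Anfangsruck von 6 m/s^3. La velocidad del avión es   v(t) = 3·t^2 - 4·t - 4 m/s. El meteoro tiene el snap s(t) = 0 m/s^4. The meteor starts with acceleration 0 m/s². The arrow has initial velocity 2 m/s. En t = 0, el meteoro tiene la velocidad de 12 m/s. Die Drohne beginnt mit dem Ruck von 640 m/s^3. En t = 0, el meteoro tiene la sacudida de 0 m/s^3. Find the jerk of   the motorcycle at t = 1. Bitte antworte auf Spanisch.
Debemos encontrar la integral de nuestra ecuación del snap s(t) = -96 1 vez. La integral del snap, con j(0) = 6, da la sacudida: j(t) = 6 - 96·t. De la ecuación de la sacudida j(t) = 6 - 96·t, sustituimos t = 1 para obtener j = -90.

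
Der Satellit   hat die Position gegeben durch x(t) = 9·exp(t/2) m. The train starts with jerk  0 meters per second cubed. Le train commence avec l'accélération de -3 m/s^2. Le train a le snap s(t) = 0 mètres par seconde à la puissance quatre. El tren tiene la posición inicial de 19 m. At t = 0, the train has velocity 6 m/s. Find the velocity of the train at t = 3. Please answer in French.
Pour résoudre ceci, nous devons prendre 3 intégrales de notre équation du snap s(t) = 0. L'intégrale du snap, avec j(0) = 0, donne le jerk: j(t) = 0. La primitive du jerk, avec a(0) = -3, donne l'accélération: a(t) = -3. En prenant ∫a(t)dt et en appliquant v(0) = 6, nous trouvons v(t) = 6 - 3·t. Nous avons la vitesse v(t) = 6 - 3·t. En substituant t = 3: v(3) = -3.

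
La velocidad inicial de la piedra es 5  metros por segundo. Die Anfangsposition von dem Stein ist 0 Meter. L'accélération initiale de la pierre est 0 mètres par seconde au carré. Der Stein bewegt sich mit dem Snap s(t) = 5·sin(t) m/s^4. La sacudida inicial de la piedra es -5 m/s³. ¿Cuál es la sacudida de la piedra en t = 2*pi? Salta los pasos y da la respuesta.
En t = 2*pi, j = -5.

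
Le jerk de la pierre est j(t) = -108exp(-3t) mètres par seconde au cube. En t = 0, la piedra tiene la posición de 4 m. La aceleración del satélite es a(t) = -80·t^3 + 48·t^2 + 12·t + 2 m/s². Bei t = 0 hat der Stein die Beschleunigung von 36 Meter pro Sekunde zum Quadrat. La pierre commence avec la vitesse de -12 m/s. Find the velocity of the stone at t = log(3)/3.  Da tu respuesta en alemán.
Wir müssen unsere Gleichung für den Ruck j(t) = -108·exp(-3·t) 2-mal integrieren. Die Stammfunktion von dem Ruck ist die Beschleunigung. Mit a(0) = 36 erhalten wir a(t) = 36·exp(-3·t). Mit ∫a(t)dt und Anwendung von v(0) = -12, finden wir v(t) = -12·exp(-3·t). Aus der Gleichung für die Geschwindigkeit v(t) = -12·exp(-3·t), setzen wir t = log(3)/3 ein und erhalten v = -4.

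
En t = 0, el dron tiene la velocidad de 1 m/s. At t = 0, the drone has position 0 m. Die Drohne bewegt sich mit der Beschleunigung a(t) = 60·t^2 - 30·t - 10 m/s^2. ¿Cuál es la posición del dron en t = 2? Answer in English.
Starting from acceleration a(t) = 60·t^2 - 30·t - 10, we take 2 antiderivatives. The antiderivative of acceleration, with v(0) = 1, gives velocity: v(t) = 20·t^3 - 15·t^2 - 10·t + 1. The integral of velocity is position. Using x(0) = 0, we get x(t) = 5·t^4 - 5·t^3 - 5·t^2 + t. We have position x(t) = 5·t^4 - 5·t^3 - 5·t^2 + t. Substituting t = 2: x(2) = 22.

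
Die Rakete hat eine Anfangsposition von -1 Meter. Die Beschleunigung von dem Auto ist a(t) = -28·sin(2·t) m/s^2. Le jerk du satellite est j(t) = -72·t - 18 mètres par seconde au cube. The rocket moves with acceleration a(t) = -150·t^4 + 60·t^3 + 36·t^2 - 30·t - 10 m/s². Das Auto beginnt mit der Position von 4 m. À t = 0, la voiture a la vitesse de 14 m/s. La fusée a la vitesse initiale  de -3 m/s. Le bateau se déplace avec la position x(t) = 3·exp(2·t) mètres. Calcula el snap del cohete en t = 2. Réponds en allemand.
Ausgehend von der Beschleunigung a(t) = -150·t^4 + 60·t^3 + 36·t^2 - 30·t - 10, nehmen wir 2 Ableitungen. Durch Ableiten von der Beschleunigung erhalten wir den Ruck: j(t) = -600·t^3 + 180·t^2 + 72·t - 30. Die Ableitung von dem Ruck ergibt den Snap: s(t) = -1800·t^2 + 360·t + 72. Mit s(t) = -1800·t^2 + 360·t + 72 und Einsetzen von t = 2, finden wir s = -6408.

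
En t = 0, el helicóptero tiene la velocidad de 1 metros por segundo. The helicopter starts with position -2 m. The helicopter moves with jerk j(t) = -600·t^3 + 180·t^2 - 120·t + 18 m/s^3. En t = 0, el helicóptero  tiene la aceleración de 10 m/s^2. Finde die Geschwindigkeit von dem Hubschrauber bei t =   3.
Wir müssen unsere Gleichung für den Ruck j(t) = -600·t^3 + 180·t^2 - 120·t + 18 2-mal integrieren. Die Stammfunktion von dem Ruck, mit a(0) = 10, ergibt die Beschleunigung: a(t) = -150·t^4 + 60·t^3 - 60·t^2 + 18·t + 10. Durch Integration von der Beschleunigung und Verwendung der Anfangsbedingung v(0) = 1, erhalten wir v(t) = -30·t^5 + 15·t^4 - 20·t^3 + 9·t^2 + 10·t + 1. Mit v(t) = -30·t^5 + 15·t^4 - 20·t^3 + 9·t^2 + 10·t + 1 und Einsetzen von t = 3, finden wir v = -6503.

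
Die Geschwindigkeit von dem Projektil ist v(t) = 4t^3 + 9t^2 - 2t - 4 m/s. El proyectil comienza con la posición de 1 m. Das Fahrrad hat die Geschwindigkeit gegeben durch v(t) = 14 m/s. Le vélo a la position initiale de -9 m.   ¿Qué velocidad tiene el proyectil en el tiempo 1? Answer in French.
Nous avons la vitesse v(t) = 4·t^3 + 9·t^2 - 2·t - 4. En substituant t = 1: v(1) = 7.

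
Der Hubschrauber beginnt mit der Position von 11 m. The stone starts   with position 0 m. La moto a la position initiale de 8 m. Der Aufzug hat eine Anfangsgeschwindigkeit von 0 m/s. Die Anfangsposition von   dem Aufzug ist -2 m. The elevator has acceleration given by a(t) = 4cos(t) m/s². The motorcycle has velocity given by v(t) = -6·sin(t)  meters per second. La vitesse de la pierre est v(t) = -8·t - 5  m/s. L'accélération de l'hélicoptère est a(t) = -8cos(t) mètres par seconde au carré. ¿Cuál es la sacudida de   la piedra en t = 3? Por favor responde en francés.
En partant de la vitesse v(t) = -8·t - 5, nous prenons 2 dérivées. En dérivant la vitesse, nous obtenons l'accélération: a(t) = -8. La dérivée de l'accélération donne le jerk: j(t) = 0. Nous avons le jerk j(t) = 0. En substituant t = 3: j(3) = 0.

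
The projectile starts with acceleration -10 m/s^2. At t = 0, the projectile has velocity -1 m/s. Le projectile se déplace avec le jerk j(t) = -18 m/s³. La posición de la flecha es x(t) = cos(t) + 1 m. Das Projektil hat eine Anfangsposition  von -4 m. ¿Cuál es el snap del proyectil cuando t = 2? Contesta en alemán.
Ausgehend von dem Ruck j(t) = -18, nehmen wir 1 Ableitung. Durch Ableiten von dem Ruck erhalten wir den Snap: s(t) = 0. Aus der Gleichung für den Snap s(t) = 0, setzen wir t = 2 ein und erhalten s = 0.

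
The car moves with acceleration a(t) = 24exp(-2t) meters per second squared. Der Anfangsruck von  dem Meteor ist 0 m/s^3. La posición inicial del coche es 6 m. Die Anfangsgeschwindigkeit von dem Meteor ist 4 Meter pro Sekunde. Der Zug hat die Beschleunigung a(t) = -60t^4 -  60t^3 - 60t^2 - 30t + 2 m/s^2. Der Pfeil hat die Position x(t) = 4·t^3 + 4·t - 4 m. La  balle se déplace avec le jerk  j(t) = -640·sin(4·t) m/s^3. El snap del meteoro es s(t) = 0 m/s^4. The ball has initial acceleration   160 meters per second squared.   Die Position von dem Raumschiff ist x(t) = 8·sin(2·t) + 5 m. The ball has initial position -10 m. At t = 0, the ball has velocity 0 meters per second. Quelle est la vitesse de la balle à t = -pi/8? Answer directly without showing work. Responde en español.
v(-pi/8) = -40.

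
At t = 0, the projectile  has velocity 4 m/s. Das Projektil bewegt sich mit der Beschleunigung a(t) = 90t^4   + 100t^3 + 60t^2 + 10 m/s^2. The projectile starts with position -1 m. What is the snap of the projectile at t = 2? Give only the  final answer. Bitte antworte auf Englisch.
The snap at t = 2 is s = 5640.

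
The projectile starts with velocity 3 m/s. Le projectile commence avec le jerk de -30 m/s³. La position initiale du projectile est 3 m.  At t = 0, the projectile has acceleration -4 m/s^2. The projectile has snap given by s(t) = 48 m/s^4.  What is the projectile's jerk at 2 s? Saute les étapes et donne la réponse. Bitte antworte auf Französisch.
Le jerk à t = 2 est j = 66.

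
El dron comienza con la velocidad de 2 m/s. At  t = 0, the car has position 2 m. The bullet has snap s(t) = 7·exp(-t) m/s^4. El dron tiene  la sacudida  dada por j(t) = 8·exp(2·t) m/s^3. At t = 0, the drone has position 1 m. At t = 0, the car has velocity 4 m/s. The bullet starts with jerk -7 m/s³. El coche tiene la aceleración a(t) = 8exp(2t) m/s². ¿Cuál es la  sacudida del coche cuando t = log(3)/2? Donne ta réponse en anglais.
To solve this, we need to take 1 derivative of our acceleration equation a(t) = 8·exp(2·t). Taking d/dt of a(t), we find j(t) = 16·exp(2·t). We have jerk j(t) = 16·exp(2·t). Substituting t = log(3)/2: j(log(3)/2) = 48.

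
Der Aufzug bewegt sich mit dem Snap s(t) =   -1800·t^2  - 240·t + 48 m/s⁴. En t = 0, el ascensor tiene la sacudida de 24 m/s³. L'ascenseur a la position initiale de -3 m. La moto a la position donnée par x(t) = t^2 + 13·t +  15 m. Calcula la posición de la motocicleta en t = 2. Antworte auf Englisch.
We have position x(t) = t^2 + 13·t + 15. Substituting t = 2: x(2) = 45.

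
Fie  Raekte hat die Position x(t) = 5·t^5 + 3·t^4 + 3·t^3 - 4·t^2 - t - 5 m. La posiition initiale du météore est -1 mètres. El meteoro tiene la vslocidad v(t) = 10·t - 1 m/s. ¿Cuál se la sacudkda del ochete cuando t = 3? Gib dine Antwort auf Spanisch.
Partiendo de la posición x(t) = 5·t^5 + 3·t^4 + 3·t^3 - 4·t^2 - t - 5, tomamos 3 derivadas. Derivando la posición, obtenemos la velocidad: v(t) = 25·t^4 + 12·t^3 + 9·t^2 - 8·t - 1. La derivada de la velocidad da la aceleración: a(t) = 100·t^3 + 36·t^2 + 18·t - 8. Tomando d/dt de a(t), encontramos j(t) = 300·t^2 + 72·t + 18. De la ecuación de la sacudida j(t) = 300·t^2 + 72·t + 18, sustituimos t = 3 para obtener j = 2934.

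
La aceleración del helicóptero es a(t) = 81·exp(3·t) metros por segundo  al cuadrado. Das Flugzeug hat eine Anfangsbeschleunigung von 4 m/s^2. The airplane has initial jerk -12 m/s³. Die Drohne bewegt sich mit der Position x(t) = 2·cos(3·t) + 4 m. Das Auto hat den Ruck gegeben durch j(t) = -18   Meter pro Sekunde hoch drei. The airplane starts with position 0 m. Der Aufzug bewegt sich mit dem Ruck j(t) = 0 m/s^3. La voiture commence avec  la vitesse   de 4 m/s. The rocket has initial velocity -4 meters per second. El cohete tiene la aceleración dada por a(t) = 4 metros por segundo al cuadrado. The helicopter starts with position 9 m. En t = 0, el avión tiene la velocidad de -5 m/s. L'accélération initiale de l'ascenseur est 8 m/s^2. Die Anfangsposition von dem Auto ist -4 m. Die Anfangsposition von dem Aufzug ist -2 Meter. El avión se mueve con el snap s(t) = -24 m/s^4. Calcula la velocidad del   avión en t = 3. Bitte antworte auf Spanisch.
Necesitamos integrar nuestra ecuación del snap s(t) = -24 3 veces. Integrando el snap y usando la condición inicial j(0) = -12, obtenemos j(t) = -24·t - 12. Integrando la sacudida y usando la condición inicial a(0) = 4, obtenemos a(t) = -12·t^2 - 12·t + 4. Integrando la aceleración y usando la condición inicial v(0) = -5, obtenemos v(t) = -4·t^3 - 6·t^2 + 4·t - 5. De la ecuación de la velocidad v(t) = -4·t^3 - 6·t^2 + 4·t - 5, sustituimos t = 3 para obtener v = -155.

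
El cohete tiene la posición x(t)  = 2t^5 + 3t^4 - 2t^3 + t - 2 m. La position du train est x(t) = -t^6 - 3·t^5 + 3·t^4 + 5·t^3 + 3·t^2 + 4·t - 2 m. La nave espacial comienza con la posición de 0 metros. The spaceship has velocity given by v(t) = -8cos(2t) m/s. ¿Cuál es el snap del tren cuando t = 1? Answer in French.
Nous devons dériver notre équation de la position x(t) = -t^6 - 3·t^5 + 3·t^4 + 5·t^3 + 3·t^2 + 4·t - 2 4 fois. En prenant d/dt de x(t), nous trouvons v(t) = -6·t^5 - 15·t^4 + 12·t^3 + 15·t^2 + 6·t + 4. La dérivée de la vitesse donne l'accélération: a(t) = -30·t^4 - 60·t^3 + 36·t^2 + 30·t + 6. La dérivée de l'accélération donne le jerk: j(t) = -120·t^3 - 180·t^2 + 72·t + 30. En prenant d/dt de j(t), nous trouvons s(t) = -360·t^2 - 360·t + 72. De l'équation du snap s(t) = -360·t^2 - 360·t + 72, nous substituons t = 1 pour obtenir s = -648.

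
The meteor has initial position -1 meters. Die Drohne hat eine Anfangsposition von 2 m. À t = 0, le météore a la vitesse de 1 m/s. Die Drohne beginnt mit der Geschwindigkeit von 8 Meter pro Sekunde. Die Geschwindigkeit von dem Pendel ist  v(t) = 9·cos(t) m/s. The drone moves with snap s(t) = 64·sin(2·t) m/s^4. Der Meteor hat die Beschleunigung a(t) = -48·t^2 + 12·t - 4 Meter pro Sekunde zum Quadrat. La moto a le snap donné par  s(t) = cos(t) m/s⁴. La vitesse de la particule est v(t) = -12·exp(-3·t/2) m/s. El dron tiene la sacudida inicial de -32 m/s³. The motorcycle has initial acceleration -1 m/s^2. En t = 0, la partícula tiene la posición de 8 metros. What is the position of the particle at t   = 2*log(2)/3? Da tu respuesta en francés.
En partant de la vitesse v(t) = -12·exp(-3·t/2), nous prenons 1 primitive. En intégrant la vitesse et en utilisant la condition initiale x(0) = 8, nous obtenons x(t) = 8·exp(-3·t/2). Nous avons la position x(t) = 8·exp(-3·t/2). En substituant t = 2*log(2)/3: x(2*log(2)/3) = 4.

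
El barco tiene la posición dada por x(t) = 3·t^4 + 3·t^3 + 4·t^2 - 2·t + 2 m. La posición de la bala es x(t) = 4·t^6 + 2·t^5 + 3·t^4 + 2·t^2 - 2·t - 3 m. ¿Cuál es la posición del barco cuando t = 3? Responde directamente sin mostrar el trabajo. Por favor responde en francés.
La réponse est 356.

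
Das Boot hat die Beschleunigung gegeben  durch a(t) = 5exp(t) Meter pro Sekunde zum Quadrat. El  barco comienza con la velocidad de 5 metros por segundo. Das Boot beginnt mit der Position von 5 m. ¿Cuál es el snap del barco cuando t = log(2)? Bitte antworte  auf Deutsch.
Um dies zu lösen, müssen wir 2 Ableitungen unserer Gleichung für die Beschleunigung a(t) = 5·exp(t) nehmen. Mit d/dt von a(t) finden wir j(t) = 5·exp(t). Durch Ableiten von dem Ruck erhalten wir den Snap: s(t) = 5·exp(t). Wir haben den Snap s(t) = 5·exp(t). Durch Einsetzen von t = log(2): s(log(2)) = 10.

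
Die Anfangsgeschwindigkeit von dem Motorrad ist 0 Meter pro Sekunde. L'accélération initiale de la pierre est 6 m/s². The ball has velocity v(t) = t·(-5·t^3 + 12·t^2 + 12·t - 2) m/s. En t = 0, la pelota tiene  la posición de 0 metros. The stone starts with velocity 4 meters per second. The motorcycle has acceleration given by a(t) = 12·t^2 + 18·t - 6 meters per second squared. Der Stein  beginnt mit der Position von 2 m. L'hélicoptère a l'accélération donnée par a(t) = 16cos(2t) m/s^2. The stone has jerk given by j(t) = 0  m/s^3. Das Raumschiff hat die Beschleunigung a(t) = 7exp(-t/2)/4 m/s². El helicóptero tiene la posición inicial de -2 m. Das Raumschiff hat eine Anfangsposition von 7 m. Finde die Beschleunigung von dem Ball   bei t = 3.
Wir müssen unsere Gleichung für die Geschwindigkeit v(t) = t·(-5·t^3 + 12·t^2 + 12·t - 2) 1-mal ableiten. Die Ableitung von der Geschwindigkeit ergibt die Beschleunigung: a(t) = -5·t^3 + 12·t^2 + t·(-15·t^2 + 24·t + 12) + 12·t - 2. Mit a(t) = -5·t^3 + 12·t^2 + t·(-15·t^2 + 24·t + 12) + 12·t - 2 und Einsetzen von t = 3, finden wir a = -146.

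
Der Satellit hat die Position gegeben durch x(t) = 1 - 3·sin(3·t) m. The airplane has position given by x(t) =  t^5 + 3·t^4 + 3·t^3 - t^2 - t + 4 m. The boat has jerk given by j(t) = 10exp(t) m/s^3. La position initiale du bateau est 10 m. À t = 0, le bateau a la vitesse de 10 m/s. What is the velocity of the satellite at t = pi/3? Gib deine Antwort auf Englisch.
To solve this, we need to take 1 derivative of our position equation x(t) = 1 - 3·sin(3·t). Differentiating position, we get velocity: v(t) = -9·cos(3·t). Using v(t) = -9·cos(3·t) and substituting t = pi/3, we find v = 9.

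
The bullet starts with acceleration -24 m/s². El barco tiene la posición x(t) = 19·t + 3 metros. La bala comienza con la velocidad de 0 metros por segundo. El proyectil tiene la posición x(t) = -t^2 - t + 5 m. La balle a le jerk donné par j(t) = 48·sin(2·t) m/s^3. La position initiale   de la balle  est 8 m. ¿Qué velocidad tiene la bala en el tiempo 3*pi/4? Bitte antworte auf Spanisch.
Para resolver esto, necesitamos tomar 2 integrales de nuestra ecuación de la sacudida j(t) = 48·sin(2·t). La integral de la sacudida es la aceleración. Usando a(0) = -24, obtenemos a(t) = -24·cos(2·t). La integral de la aceleración es la velocidad. Usando v(0) = 0, obtenemos v(t) = -12·sin(2·t). Usando v(t) = -12·sin(2·t) y sustituyendo t = 3*pi/4, encontramos v = 12.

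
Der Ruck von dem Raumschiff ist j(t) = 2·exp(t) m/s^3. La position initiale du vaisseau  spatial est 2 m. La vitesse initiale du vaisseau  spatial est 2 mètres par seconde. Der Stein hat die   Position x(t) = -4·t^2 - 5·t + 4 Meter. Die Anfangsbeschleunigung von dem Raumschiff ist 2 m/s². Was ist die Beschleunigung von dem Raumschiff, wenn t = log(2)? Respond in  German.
Ausgehend von dem Ruck j(t) = 2·exp(t), nehmen wir 1 Stammfunktion. Das Integral von dem Ruck, mit a(0) = 2, ergibt die Beschleunigung: a(t) = 2·exp(t). Aus der Gleichung für die Beschleunigung a(t) = 2·exp(t), setzen wir t = log(2) ein und erhalten a = 4.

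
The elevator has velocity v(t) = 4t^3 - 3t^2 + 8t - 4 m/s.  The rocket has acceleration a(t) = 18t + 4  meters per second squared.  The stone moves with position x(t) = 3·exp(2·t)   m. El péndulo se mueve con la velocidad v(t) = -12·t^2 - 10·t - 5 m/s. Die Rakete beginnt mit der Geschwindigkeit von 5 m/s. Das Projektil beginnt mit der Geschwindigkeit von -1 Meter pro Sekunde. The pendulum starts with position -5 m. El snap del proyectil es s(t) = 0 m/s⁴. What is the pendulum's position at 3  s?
To find the answer, we compute 1 integral of v(t) = -12·t^2 - 10·t - 5. Integrating velocity and using the initial condition x(0) = -5, we get x(t) = -4·t^3 - 5·t^2 - 5·t - 5. Using x(t) = -4·t^3 - 5·t^2 - 5·t - 5 and substituting t = 3, we find x = -173.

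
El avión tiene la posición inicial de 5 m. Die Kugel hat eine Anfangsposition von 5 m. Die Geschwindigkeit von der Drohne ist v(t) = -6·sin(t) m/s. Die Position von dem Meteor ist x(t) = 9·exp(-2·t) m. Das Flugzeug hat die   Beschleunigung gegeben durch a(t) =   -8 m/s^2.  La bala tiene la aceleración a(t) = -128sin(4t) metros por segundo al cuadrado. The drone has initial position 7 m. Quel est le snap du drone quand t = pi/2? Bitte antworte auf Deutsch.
Um dies zu lösen, müssen wir 3 Ableitungen unserer Gleichung für die Geschwindigkeit v(t) = -6·sin(t) nehmen. Mit d/dt von v(t) finden wir a(t) = -6·cos(t). Mit d/dt von a(t) finden wir j(t) = 6·sin(t). Mit d/dt von j(t) finden wir s(t) = 6·cos(t). Wir haben den Snap s(t) = 6·cos(t). Durch Einsetzen von t = pi/2: s(pi/2) = 0.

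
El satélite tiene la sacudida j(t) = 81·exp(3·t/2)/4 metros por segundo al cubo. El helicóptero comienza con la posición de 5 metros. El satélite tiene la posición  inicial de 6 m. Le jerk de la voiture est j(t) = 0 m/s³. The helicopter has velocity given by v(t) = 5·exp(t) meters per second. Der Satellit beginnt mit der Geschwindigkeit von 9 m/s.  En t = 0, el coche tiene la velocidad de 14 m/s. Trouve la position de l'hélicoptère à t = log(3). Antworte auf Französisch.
En partant de la vitesse v(t) = 5·exp(t), nous prenons 1 primitive. L'intégrale de la vitesse, avec x(0) = 5, donne la position: x(t) = 5·exp(t). De l'équation de la position x(t) = 5·exp(t), nous substituons t = log(3) pour obtenir x = 15.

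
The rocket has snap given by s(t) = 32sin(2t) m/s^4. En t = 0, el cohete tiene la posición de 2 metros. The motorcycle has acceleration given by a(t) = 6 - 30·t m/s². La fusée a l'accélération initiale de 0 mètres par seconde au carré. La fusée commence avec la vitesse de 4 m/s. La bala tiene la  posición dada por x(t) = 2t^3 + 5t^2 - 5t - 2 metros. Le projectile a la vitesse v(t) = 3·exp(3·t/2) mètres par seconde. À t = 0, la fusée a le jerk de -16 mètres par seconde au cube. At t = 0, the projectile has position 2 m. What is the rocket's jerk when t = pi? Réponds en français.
Pour résoudre ceci, nous devons prendre 1 primitive de notre équation du snap s(t) = 32·sin(2·t). En intégrant le snap et en utilisant la condition initiale j(0) = -16, nous obtenons j(t) = -16·cos(2·t). Nous avons le jerk j(t) = -16·cos(2·t). En substituant t = pi: j(pi) = -16.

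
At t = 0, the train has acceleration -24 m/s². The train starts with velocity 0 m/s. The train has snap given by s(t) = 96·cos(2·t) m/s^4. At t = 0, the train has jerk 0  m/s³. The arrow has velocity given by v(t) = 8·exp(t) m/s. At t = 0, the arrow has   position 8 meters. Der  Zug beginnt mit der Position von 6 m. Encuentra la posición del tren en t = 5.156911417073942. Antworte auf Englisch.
Starting from snap s(t) = 96·cos(2·t), we take 4 antiderivatives. Finding the integral of s(t) and using j(0) = 0: j(t) = 48·sin(2·t). The antiderivative of jerk, with a(0) = -24, gives acceleration: a(t) = -24·cos(2·t). Finding the antiderivative of a(t) and using v(0) = 0: v(t) = -12·sin(2·t). Finding the antiderivative of v(t) and using x(0) = 6: x(t) = 6·cos(2·t). From the given position equation x(t) = 6·cos(2·t), we substitute t = 5.156911417073942 to get x = -3.78092364766727.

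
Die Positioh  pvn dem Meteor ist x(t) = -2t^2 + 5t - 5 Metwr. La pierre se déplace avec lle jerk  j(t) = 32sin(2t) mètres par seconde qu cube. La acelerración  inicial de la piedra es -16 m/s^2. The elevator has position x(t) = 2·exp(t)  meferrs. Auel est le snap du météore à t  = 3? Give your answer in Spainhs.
Para resolver esto, necesitamos tomar 4 derivadas de nuestra ecuación de la posición x(t) = -2·t^2 + 5·t - 5. Derivando la posición, obtenemos la velocidad: v(t) = 5 - 4·t. Derivando la velocidad, obtenemos la aceleración: a(t) = -4. La derivada de la aceleración da la sacudida: j(t) = 0. Derivando la sacudida, obtenemos el snap: s(t) = 0. Tenemos el snap s(t) = 0. Sustituyendo t = 3: s(3) = 0.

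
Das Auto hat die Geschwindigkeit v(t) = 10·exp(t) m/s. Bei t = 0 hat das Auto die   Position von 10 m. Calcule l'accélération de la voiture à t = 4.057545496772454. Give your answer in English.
Starting from velocity v(t) = 10·exp(t), we take 1 derivative. Taking d/dt of v(t), we find a(t) = 10·exp(t). We have acceleration a(t) = 10·exp(t). Substituting t = 4.057545496772454: a(4.057545496772454) = 578.321874381218.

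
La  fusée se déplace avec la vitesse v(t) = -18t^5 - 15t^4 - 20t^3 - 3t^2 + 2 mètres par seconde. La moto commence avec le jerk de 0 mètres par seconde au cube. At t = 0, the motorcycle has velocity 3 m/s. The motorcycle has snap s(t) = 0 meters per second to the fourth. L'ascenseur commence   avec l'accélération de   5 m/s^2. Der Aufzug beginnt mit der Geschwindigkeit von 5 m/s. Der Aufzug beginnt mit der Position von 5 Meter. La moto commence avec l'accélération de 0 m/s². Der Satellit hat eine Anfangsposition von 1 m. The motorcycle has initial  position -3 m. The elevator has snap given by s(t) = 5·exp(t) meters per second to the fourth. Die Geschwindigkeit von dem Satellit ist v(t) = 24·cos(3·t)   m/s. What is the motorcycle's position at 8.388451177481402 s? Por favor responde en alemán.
Um dies zu lösen, müssen wir 4 Integrale unserer Gleichung für den Snap s(t) = 0 finden. Das Integral von dem Snap ist der Ruck. Mit j(0) = 0 erhalten wir j(t) = 0. Das Integral von dem Ruck ist die Beschleunigung. Mit a(0) = 0 erhalten wir a(t) = 0. Das Integral von der Beschleunigung ist die Geschwindigkeit. Mit v(0) = 3 erhalten wir v(t) = 3. Mit ∫v(t)dt und Anwendung von x(0) = -3, finden wir x(t) = 3·t - 3. Aus der Gleichung für die Position x(t) = 3·t - 3, setzen wir t = 8.388451177481402 ein und erhalten x = 22.1653535324442.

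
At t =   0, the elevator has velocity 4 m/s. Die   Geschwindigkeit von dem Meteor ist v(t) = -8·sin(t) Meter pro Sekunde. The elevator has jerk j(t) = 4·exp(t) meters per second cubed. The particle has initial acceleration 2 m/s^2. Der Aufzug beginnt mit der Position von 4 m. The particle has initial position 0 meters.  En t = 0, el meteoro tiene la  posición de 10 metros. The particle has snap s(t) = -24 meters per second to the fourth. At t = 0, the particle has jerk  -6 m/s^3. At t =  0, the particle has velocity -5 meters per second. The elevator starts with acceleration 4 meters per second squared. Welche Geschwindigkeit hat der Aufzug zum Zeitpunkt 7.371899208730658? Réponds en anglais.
To solve this, we need to take 2 integrals of our jerk equation j(t) = 4·exp(t). Finding the integral of j(t) and using a(0) = 4: a(t) = 4·exp(t). Taking ∫a(t)dt and applying v(0) = 4, we find v(t) = 4·exp(t). We have velocity v(t) = 4·exp(t). Substituting t = 7.371899208730658: v(7.371899208730658) = 6362.60758436971.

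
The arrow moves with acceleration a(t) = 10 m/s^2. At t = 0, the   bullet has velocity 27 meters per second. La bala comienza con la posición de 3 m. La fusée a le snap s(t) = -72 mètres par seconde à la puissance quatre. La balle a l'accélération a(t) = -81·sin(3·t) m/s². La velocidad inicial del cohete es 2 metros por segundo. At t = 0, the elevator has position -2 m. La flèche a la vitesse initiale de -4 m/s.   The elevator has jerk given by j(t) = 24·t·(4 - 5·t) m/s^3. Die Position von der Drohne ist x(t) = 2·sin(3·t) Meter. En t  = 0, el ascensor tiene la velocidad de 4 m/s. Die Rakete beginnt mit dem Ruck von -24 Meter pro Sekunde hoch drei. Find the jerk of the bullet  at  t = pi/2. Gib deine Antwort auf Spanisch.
Para resolver esto, necesitamos tomar 1 derivada de nuestra ecuación de la aceleración a(t) = -81·sin(3·t). Derivando la aceleración, obtenemos la sacudida: j(t) = -243·cos(3·t). De la ecuación de la sacudida j(t) = -243·cos(3·t), sustituimos t = pi/2 para obtener j = 0.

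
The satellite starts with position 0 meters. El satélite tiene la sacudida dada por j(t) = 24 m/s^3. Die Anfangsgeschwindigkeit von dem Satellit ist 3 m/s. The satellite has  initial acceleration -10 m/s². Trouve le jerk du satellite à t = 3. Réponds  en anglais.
Using j(t) = 24 and substituting t = 3, we find j = 24.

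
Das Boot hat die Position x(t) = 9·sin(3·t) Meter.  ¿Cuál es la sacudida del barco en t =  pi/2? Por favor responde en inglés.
To solve this, we need to take 3 derivatives of our position equation x(t) = 9·sin(3·t). Taking d/dt of x(t), we find v(t) = 27·cos(3·t). The derivative of velocity gives acceleration: a(t) = -81·sin(3·t). Taking d/dt of a(t), we find j(t) = -243·cos(3·t). Using j(t) = -243·cos(3·t) and substituting t = pi/2, we find j = 0.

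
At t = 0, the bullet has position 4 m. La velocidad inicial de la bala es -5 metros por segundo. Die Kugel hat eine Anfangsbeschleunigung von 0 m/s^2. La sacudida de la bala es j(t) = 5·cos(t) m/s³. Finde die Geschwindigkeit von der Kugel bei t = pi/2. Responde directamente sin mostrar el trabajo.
Die Geschwindigkeit bei t = pi/2 ist v = 0.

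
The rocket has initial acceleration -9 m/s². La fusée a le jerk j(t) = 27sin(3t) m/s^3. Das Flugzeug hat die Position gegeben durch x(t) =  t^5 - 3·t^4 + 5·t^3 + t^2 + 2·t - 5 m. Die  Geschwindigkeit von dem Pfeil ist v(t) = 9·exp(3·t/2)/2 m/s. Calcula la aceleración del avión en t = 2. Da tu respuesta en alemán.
Wir müssen unsere Gleichung für die Position x(t) = t^5 - 3·t^4 + 5·t^3 + t^2 + 2·t - 5 2-mal ableiten. Die Ableitung von der Position ergibt die Geschwindigkeit: v(t) = 5·t^4 - 12·t^3 + 15·t^2 + 2·t + 2. Durch Ableiten von der Geschwindigkeit erhalten wir die Beschleunigung: a(t) = 20·t^3 - 36·t^2 + 30·t + 2. Wir haben die Beschleunigung a(t) = 20·t^3 - 36·t^2 + 30·t + 2. Durch Einsetzen von t = 2: a(2) = 78.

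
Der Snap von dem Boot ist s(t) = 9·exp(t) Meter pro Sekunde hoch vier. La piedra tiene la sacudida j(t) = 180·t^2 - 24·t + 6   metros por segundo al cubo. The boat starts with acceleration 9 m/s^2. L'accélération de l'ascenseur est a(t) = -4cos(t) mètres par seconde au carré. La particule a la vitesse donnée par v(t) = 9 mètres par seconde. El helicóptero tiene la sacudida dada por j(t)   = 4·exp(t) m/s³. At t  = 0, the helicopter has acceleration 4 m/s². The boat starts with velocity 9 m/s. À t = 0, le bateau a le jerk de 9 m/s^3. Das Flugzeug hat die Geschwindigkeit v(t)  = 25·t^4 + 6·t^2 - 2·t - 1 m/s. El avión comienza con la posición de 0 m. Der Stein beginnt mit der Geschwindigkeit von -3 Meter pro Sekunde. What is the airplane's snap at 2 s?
To solve this, we need to take 3 derivatives of our velocity equation v(t) = 25·t^4 + 6·t^2 - 2·t - 1. The derivative of velocity gives acceleration: a(t) = 100·t^3 + 12·t - 2. Differentiating acceleration, we get jerk: j(t) = 300·t^2 + 12. Taking d/dt of j(t), we find s(t) = 600·t. Using s(t) = 600·t and substituting t = 2, we find s = 1200.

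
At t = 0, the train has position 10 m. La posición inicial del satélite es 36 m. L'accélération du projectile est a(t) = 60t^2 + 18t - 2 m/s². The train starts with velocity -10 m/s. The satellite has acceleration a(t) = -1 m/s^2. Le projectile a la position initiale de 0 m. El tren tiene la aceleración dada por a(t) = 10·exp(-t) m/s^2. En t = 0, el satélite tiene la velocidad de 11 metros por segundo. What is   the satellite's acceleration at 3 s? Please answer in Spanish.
Usando a(t) = -1 y sustituyendo t = 3, encontramos a = -1.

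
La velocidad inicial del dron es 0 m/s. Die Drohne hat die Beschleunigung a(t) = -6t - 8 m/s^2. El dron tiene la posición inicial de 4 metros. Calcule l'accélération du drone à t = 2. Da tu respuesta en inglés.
We have acceleration a(t) = -6·t - 8. Substituting t = 2: a(2) = -20.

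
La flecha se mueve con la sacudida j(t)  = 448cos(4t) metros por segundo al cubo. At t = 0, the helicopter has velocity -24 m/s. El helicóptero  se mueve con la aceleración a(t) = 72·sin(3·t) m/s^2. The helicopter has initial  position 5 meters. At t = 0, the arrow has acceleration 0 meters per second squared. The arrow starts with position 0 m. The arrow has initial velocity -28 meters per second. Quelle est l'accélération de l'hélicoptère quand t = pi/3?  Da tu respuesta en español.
Tenemos la aceleración a(t) = 72·sin(3·t). Sustituyendo t = pi/3: a(pi/3) = 0.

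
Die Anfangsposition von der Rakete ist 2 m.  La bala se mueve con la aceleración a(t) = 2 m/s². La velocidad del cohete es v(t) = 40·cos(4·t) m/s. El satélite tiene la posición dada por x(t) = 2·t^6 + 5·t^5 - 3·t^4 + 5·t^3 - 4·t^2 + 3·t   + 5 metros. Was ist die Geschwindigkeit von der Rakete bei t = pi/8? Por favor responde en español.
De la ecuación de la velocidad v(t) = 40·cos(4·t), sustituimos t = pi/8 para obtener v = 0.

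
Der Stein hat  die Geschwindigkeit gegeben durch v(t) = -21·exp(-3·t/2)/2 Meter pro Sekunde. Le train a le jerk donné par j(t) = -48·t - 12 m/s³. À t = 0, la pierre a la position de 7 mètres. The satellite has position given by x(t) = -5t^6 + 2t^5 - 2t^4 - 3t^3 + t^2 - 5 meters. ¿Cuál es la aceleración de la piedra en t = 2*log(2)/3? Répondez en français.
En partant de la vitesse v(t) = -21·exp(-3·t/2)/2, nous prenons 1 dérivée. En dérivant la vitesse, nous obtenons l'accélération: a(t) = 63·exp(-3·t/2)/4. En utilisant a(t) = 63·exp(-3·t/2)/4 et en substituant t = 2*log(2)/3, nous trouvons a = 63/8.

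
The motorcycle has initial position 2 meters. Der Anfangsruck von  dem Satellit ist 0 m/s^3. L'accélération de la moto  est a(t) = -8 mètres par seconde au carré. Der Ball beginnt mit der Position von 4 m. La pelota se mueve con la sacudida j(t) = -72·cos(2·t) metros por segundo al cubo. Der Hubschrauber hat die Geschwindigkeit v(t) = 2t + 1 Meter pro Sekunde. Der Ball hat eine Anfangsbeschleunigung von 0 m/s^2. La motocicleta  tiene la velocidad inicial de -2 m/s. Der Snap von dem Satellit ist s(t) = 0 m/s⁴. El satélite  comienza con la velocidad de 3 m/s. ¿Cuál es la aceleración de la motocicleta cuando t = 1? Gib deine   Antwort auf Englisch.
Using a(t) = -8 and substituting t = 1, we find a = -8.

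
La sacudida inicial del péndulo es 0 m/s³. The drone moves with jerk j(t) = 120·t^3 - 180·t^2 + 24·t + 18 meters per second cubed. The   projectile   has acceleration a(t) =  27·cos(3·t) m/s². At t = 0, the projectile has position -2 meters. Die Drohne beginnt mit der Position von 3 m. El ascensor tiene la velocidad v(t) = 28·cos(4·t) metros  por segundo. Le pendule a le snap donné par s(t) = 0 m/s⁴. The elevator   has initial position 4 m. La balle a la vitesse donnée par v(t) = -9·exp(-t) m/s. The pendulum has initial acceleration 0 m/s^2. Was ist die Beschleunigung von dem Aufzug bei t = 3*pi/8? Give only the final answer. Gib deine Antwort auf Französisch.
a(3*pi/8) = 112.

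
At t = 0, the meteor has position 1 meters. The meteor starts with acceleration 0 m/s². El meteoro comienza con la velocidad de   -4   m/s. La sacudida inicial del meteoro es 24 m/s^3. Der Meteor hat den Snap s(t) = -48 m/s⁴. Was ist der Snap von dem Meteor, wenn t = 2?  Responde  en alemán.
Wir haben den Snap s(t) = -48. Durch Einsetzen von t = 2: s(2) = -48.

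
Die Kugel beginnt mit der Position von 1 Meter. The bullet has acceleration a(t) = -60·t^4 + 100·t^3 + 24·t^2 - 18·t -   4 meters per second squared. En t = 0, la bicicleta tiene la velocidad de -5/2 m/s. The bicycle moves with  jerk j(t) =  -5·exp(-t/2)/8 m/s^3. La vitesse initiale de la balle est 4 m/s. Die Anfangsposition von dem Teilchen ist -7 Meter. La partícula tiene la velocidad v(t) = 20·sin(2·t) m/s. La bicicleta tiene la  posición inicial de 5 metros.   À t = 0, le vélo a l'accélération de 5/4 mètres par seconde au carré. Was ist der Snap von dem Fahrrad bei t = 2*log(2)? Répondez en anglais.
We must differentiate our jerk equation j(t) = -5·exp(-t/2)/8 1 time. Taking d/dt of j(t), we find s(t) = 5·exp(-t/2)/16. We have snap s(t) = 5·exp(-t/2)/16. Substituting t = 2*log(2): s(2*log(2)) = 5/32.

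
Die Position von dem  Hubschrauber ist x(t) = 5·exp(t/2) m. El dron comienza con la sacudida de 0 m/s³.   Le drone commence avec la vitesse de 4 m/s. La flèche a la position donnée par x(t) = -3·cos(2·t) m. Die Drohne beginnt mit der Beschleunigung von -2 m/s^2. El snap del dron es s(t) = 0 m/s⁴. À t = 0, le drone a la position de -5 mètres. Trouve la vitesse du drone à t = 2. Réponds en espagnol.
Partiendo del snap s(t) = 0, tomamos 3 integrales. Integrando el snap y usando la condición inicial j(0) = 0, obtenemos j(t) = 0. Integrando la sacudida y usando la condición inicial a(0) = -2, obtenemos a(t) = -2. Integrando la aceleración y usando la condición inicial v(0) = 4, obtenemos v(t) = 4 - 2·t. De la ecuación de la velocidad v(t) = 4 - 2·t, sustituimos t = 2 para obtener v = 0.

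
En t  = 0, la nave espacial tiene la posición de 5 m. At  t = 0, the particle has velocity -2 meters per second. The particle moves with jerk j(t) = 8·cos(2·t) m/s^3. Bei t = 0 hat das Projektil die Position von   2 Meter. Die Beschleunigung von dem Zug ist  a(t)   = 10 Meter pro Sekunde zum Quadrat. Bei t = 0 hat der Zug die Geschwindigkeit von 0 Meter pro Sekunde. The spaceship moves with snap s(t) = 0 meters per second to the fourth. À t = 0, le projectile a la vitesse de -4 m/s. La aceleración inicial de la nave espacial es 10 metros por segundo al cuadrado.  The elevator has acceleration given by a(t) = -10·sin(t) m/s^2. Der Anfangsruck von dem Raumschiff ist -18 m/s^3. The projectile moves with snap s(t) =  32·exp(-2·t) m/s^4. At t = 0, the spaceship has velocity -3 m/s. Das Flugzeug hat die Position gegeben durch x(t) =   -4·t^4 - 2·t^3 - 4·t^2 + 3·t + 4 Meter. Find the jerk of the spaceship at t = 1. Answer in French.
Nous devons trouver la primitive de notre équation du snap s(t) = 0 1 fois. L'intégrale du snap est le jerk. En utilisant j(0) = -18, nous obtenons j(t) = -18. De l'équation du jerk j(t) = -18, nous substituons t = 1 pour obtenir j = -18.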